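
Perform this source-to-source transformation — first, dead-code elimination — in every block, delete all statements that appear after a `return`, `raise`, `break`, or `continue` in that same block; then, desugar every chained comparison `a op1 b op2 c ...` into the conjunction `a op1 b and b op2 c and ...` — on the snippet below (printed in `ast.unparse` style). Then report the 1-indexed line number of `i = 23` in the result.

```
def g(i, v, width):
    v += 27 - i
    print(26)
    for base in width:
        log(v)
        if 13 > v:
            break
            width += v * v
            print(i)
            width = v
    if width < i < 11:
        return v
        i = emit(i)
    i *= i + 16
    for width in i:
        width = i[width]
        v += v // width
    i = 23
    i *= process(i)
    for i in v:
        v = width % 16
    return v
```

Transformed code:
def g(i, v, width):
    v += 27 - i
    print(26)
    for base in width:
        log(v)
        if 13 > v:
            break
    if width < i and i < 11:
        return v
    i *= i + 16
    for width in i:
        width = i[width]
        v += v // width
    i = 23
    i *= process(i)
    for i in v:
        v = width % 16
    return v

14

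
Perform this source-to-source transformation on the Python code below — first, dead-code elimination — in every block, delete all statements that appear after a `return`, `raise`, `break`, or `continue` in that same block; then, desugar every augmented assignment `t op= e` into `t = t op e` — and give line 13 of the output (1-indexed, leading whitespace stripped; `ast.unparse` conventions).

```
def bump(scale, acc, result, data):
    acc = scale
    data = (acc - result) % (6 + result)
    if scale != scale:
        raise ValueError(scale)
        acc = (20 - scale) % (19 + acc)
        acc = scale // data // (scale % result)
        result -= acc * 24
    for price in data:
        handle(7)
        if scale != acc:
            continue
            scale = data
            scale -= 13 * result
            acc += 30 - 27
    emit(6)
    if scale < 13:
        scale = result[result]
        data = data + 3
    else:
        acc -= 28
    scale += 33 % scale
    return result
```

data = data + 3

Transformed code:
def bump(scale, acc, result, data):
    acc = scale
    data = (acc - result) % (6 + result)
    if scale != scale:
        raise ValueError(scale)
    for price in data:
        handle(7)
        if scale != acc:
            continue
    emit(6)
    if scale < 13:
        scale = result[result]
        data = data + 3
    else:
        acc = acc - 28
    scale = scale + 33 % scale
    return result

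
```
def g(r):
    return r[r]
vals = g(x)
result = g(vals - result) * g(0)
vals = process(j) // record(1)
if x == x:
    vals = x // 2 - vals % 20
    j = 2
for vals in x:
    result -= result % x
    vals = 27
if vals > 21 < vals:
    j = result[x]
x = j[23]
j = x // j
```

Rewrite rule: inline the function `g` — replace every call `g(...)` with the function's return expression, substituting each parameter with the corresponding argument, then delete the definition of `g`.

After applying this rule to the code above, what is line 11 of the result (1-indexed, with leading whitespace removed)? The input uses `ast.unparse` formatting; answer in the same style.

Transformed code:
vals = x[x]
result = (vals - result)[vals - result] * 0[0]
vals = process(j) // record(1)
if x == x:
    vals = x // 2 - vals % 20
    j = 2
for vals in x:
    result -= result % x
    vals = 27
if vals > 21 < vals:
    j = result[x]
x = j[23]
j = x // j

j = result[x]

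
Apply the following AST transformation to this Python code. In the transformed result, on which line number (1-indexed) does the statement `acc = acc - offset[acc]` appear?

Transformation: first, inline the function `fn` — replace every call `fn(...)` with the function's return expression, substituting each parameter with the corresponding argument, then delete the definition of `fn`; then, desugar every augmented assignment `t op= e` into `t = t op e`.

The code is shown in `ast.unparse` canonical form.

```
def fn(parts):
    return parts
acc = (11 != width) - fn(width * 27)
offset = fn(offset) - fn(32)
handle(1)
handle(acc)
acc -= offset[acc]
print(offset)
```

Transformed code:
acc = (11 != width) - width * 27
offset = offset - 32
handle(1)
handle(acc)
acc = acc - offset[acc]
print(offset)

5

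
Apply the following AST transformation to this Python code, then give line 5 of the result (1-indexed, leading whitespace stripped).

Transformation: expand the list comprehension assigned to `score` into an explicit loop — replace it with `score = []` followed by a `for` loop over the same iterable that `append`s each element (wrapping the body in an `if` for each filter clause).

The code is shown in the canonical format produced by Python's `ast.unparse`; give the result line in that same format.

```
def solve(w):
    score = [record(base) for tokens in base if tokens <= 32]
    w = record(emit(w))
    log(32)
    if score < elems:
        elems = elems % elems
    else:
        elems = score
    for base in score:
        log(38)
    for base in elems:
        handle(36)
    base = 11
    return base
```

score.append(record(base))

Transformed code:
def solve(w):
    score = []
    for tokens in base:
        if tokens <= 32:
            score.append(record(base))
    w = record(emit(w))
    log(32)
    if score < elems:
        elems = elems % elems
    else:
        elems = score
    for base in score:
        log(38)
    for base in elems:
        handle(36)
    base = 11
    return base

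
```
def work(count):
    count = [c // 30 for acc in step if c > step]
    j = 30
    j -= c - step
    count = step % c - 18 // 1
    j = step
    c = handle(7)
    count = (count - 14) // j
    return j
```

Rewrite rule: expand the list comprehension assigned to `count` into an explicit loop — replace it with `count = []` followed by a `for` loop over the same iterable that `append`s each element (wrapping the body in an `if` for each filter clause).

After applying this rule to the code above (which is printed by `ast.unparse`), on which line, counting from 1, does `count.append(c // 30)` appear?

Transformed code:
def work(count):
    count = []
    for acc in step:
        if c > step:
            count.append(c // 30)
    j = 30
    j -= c - step
    count = step % c - 18 // 1
    j = step
    c = handle(7)
    count = (count - 14) // j
    return j

5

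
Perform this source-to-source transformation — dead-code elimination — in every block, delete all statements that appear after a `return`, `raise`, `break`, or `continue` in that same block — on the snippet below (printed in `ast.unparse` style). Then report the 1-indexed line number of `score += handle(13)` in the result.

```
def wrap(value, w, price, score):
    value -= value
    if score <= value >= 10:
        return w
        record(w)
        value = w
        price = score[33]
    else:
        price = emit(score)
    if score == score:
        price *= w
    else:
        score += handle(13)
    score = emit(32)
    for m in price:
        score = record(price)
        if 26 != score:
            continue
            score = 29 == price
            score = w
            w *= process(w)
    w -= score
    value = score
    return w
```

10

Transformed code:
def wrap(value, w, price, score):
    value -= value
    if score <= value >= 10:
        return w
    else:
        price = emit(score)
    if score == score:
        price *= w
    else:
        score += handle(13)
    score = emit(32)
    for m in price:
        score = record(price)
        if 26 != score:
            continue
    w -= score
    value = score
    return w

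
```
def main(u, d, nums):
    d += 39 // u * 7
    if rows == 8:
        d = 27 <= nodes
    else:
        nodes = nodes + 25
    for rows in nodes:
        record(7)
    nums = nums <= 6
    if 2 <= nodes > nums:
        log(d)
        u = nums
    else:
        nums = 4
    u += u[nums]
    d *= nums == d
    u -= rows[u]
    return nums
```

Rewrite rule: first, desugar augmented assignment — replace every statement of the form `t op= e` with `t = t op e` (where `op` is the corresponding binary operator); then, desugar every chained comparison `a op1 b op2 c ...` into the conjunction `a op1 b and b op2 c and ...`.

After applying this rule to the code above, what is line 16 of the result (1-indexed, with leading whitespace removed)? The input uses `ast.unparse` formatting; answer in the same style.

d = d * (nums == d)

Transformed code:
def main(u, d, nums):
    d = d + 39 // u * 7
    if rows == 8:
        d = 27 <= nodes
    else:
        nodes = nodes + 25
    for rows in nodes:
        record(7)
    nums = nums <= 6
    if 2 <= nodes and nodes > nums:
        log(d)
        u = nums
    else:
        nums = 4
    u = u + u[nums]
    d = d * (nums == d)
    u = u - rows[u]
    return nums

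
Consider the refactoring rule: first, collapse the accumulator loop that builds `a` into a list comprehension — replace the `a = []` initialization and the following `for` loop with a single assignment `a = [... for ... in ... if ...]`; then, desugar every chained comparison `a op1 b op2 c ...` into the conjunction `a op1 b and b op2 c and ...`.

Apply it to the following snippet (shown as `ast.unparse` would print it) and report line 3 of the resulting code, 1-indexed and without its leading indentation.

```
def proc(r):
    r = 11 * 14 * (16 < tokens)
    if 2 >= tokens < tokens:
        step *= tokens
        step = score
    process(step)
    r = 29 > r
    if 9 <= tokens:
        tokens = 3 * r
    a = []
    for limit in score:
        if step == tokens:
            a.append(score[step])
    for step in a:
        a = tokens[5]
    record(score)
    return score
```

if 2 >= tokens and tokens < tokens:

Transformed code:
def proc(r):
    r = 11 * 14 * (16 < tokens)
    if 2 >= tokens and tokens < tokens:
        step *= tokens
        step = score
    process(step)
    r = 29 > r
    if 9 <= tokens:
        tokens = 3 * r
    a = [score[step] for limit in score if step == tokens]
    for step in a:
        a = tokens[5]
    record(score)
    return score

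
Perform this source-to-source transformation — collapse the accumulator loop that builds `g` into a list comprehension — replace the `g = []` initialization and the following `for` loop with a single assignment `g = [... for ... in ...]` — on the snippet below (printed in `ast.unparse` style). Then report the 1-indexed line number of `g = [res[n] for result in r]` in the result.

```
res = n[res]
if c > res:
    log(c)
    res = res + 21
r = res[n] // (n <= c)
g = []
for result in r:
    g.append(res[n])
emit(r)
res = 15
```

6

Transformed code:
res = n[res]
if c > res:
    log(c)
    res = res + 21
r = res[n] // (n <= c)
g = [res[n] for result in r]
emit(r)
res = 15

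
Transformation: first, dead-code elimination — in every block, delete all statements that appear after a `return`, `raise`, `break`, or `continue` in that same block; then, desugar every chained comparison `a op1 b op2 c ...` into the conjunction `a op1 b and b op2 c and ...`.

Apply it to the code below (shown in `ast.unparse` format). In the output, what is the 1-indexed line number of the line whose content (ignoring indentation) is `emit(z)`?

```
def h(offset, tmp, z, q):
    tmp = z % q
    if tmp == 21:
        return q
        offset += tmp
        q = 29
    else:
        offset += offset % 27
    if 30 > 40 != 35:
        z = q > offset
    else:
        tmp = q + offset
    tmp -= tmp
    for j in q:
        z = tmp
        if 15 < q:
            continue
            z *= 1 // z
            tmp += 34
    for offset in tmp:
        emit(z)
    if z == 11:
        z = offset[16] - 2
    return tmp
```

17

Transformed code:
def h(offset, tmp, z, q):
    tmp = z % q
    if tmp == 21:
        return q
    else:
        offset += offset % 27
    if 30 > 40 and 40 != 35:
        z = q > offset
    else:
        tmp = q + offset
    tmp -= tmp
    for j in q:
        z = tmp
        if 15 < q:
            continue
    for offset in tmp:
        emit(z)
    if z == 11:
        z = offset[16] - 2
    return tmp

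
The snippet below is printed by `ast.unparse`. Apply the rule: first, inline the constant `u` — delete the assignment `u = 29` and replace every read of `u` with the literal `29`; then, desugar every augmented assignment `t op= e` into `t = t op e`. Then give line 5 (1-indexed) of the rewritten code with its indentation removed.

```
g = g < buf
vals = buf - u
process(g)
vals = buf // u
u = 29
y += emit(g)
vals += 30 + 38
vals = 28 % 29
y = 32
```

Transformed code:
g = g < buf
vals = buf - 29
process(g)
vals = buf // 29
y = y + emit(g)
vals = vals + (30 + 38)
vals = 28 % 29
y = 32

y = y + emit(g)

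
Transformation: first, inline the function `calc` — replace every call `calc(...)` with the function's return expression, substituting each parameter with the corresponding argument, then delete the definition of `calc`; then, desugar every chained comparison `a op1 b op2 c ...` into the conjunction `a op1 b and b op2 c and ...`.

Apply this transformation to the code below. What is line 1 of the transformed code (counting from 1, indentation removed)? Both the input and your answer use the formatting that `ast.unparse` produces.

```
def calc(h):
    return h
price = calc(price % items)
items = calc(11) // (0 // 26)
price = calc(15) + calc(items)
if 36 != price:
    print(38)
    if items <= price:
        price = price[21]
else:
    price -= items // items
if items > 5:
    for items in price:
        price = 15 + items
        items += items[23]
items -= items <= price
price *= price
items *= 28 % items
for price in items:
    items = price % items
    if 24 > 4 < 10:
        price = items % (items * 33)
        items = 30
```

Transformed code:
price = price % items
items = 11 // (0 // 26)
price = 15 + items
if 36 != price:
    print(38)
    if items <= price:
        price = price[21]
else:
    price -= items // items
if items > 5:
    for items in price:
        price = 15 + items
        items += items[23]
items -= items <= price
price *= price
items *= 28 % items
for price in items:
    items = price % items
    if 24 > 4 and 4 < 10:
        price = items % (items * 33)
        items = 30

price = price % items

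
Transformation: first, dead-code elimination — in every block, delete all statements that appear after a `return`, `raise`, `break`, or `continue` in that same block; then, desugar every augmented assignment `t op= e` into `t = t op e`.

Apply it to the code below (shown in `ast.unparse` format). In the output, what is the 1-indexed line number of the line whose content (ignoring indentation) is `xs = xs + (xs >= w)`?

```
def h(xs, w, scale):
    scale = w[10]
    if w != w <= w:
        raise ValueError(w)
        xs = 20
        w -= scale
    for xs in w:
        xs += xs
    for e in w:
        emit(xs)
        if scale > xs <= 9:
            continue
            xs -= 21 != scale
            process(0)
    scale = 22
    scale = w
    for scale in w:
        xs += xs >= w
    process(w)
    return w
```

14

Transformed code:
def h(xs, w, scale):
    scale = w[10]
    if w != w <= w:
        raise ValueError(w)
    for xs in w:
        xs = xs + xs
    for e in w:
        emit(xs)
        if scale > xs <= 9:
            continue
    scale = 22
    scale = w
    for scale in w:
        xs = xs + (xs >= w)
    process(w)
    return w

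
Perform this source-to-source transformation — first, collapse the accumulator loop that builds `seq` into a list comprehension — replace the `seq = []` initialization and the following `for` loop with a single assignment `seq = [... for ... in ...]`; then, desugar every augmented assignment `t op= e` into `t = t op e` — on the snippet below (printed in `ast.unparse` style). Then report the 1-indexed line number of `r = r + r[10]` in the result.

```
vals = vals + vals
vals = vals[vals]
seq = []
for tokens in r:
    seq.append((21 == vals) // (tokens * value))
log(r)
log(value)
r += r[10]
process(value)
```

6

Transformed code:
vals = vals + vals
vals = vals[vals]
seq = [(21 == vals) // (tokens * value) for tokens in r]
log(r)
log(value)
r = r + r[10]
process(value)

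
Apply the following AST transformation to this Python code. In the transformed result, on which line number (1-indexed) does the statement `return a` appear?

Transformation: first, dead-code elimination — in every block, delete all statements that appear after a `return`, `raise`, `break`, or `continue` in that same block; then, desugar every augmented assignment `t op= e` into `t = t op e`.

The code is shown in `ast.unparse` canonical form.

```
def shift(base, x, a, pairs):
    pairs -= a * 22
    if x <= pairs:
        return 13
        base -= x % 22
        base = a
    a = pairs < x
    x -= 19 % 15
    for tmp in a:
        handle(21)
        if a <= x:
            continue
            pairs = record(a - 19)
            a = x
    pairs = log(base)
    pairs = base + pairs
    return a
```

13

Transformed code:
def shift(base, x, a, pairs):
    pairs = pairs - a * 22
    if x <= pairs:
        return 13
    a = pairs < x
    x = x - 19 % 15
    for tmp in a:
        handle(21)
        if a <= x:
            continue
    pairs = log(base)
    pairs = base + pairs
    return a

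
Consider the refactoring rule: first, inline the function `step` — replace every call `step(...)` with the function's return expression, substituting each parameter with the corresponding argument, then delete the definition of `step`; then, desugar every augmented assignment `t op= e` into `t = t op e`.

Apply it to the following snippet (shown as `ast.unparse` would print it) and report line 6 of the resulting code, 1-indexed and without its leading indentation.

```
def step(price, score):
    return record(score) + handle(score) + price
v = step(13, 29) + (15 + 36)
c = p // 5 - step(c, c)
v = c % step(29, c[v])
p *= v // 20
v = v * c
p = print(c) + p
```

p = print(c) + p

Transformed code:
v = record(29) + handle(29) + 13 + (15 + 36)
c = p // 5 - (record(c) + handle(c) + c)
v = c % (record(c[v]) + handle(c[v]) + 29)
p = p * (v // 20)
v = v * c
p = print(c) + p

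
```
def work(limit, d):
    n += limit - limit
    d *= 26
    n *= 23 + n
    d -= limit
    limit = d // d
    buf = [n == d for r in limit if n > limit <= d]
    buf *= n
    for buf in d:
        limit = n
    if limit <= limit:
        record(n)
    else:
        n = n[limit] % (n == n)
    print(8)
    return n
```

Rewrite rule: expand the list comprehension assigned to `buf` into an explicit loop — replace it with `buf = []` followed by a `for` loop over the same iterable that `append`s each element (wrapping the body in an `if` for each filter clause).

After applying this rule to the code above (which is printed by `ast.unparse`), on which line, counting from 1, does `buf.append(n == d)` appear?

Transformed code:
def work(limit, d):
    n += limit - limit
    d *= 26
    n *= 23 + n
    d -= limit
    limit = d // d
    buf = []
    for r in limit:
        if n > limit <= d:
            buf.append(n == d)
    buf *= n
    for buf in d:
        limit = n
    if limit <= limit:
        record(n)
    else:
        n = n[limit] % (n == n)
    print(8)
    return n

10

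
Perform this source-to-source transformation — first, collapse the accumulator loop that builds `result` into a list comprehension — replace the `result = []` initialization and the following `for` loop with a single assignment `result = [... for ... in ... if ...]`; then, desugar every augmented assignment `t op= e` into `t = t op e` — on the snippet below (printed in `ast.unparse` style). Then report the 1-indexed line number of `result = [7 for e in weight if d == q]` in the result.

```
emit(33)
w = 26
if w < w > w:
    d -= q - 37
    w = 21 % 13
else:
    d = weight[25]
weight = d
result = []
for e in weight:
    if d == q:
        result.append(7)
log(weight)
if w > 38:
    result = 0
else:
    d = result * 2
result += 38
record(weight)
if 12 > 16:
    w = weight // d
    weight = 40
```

9

Transformed code:
emit(33)
w = 26
if w < w > w:
    d = d - (q - 37)
    w = 21 % 13
else:
    d = weight[25]
weight = d
result = [7 for e in weight if d == q]
log(weight)
if w > 38:
    result = 0
else:
    d = result * 2
result = result + 38
record(weight)
if 12 > 16:
    w = weight // d
    weight = 40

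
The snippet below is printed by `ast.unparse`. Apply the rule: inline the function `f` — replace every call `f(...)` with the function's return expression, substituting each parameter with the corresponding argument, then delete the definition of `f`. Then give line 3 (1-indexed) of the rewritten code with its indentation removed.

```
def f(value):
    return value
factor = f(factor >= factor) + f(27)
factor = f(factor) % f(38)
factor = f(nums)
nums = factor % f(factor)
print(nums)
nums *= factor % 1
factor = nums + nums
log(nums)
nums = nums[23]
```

Transformed code:
factor = (factor >= factor) + 27
factor = factor % 38
factor = nums
nums = factor % factor
print(nums)
nums *= factor % 1
factor = nums + nums
log(nums)
nums = nums[23]

factor = nums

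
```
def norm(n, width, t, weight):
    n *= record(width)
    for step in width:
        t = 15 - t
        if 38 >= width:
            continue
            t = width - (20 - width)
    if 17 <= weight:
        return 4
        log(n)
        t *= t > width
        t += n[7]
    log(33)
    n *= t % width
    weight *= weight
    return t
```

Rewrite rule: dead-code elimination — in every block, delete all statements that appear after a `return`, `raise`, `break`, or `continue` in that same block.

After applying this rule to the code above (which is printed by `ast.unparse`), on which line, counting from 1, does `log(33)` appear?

Transformed code:
def norm(n, width, t, weight):
    n *= record(width)
    for step in width:
        t = 15 - t
        if 38 >= width:
            continue
    if 17 <= weight:
        return 4
    log(33)
    n *= t % width
    weight *= weight
    return t

9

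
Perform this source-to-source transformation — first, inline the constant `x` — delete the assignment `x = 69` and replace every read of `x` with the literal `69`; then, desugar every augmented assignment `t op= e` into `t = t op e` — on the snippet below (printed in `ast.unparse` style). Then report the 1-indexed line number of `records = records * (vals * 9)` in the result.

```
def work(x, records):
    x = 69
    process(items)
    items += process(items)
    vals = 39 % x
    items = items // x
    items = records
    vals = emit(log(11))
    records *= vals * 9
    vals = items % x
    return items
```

8

Transformed code:
def work(x, records):
    process(items)
    items = items + process(items)
    vals = 39 % 69
    items = items // 69
    items = records
    vals = emit(log(11))
    records = records * (vals * 9)
    vals = items % 69
    return items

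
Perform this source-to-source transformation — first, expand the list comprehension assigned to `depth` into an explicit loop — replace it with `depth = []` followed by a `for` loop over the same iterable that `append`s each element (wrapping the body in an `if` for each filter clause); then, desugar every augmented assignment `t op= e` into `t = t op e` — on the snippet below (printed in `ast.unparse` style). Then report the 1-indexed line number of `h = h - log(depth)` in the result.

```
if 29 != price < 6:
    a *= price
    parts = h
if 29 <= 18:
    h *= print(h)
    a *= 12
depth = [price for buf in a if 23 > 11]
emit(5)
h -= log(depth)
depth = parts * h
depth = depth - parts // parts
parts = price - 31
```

Transformed code:
if 29 != price < 6:
    a = a * price
    parts = h
if 29 <= 18:
    h = h * print(h)
    a = a * 12
depth = []
for buf in a:
    if 23 > 11:
        depth.append(price)
emit(5)
h = h - log(depth)
depth = parts * h
depth = depth - parts // parts
parts = price - 31

12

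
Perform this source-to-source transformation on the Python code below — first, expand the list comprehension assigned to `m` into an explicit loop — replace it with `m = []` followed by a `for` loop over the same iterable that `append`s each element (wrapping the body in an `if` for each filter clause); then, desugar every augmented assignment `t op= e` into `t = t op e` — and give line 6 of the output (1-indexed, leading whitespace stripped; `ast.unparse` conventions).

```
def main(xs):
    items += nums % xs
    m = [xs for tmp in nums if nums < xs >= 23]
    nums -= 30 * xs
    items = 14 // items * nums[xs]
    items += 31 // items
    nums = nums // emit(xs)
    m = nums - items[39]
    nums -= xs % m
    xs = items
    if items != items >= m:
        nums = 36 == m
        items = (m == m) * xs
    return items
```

m.append(xs)

Transformed code:
def main(xs):
    items = items + nums % xs
    m = []
    for tmp in nums:
        if nums < xs >= 23:
            m.append(xs)
    nums = nums - 30 * xs
    items = 14 // items * nums[xs]
    items = items + 31 // items
    nums = nums // emit(xs)
    m = nums - items[39]
    nums = nums - xs % m
    xs = items
    if items != items >= m:
        nums = 36 == m
        items = (m == m) * xs
    return items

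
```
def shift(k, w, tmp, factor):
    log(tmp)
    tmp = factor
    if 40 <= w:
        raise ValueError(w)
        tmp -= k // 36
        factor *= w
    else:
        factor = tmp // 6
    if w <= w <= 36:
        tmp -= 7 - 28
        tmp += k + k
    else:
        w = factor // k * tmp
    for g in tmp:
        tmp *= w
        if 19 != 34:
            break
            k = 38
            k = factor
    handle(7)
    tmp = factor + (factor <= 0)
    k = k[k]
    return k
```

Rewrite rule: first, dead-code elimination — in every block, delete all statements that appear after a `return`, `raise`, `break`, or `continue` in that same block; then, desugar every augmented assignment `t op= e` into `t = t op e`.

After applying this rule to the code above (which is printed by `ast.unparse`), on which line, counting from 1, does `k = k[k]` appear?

Transformed code:
def shift(k, w, tmp, factor):
    log(tmp)
    tmp = factor
    if 40 <= w:
        raise ValueError(w)
    else:
        factor = tmp // 6
    if w <= w <= 36:
        tmp = tmp - (7 - 28)
        tmp = tmp + (k + k)
    else:
        w = factor // k * tmp
    for g in tmp:
        tmp = tmp * w
        if 19 != 34:
            break
    handle(7)
    tmp = factor + (factor <= 0)
    k = k[k]
    return k

19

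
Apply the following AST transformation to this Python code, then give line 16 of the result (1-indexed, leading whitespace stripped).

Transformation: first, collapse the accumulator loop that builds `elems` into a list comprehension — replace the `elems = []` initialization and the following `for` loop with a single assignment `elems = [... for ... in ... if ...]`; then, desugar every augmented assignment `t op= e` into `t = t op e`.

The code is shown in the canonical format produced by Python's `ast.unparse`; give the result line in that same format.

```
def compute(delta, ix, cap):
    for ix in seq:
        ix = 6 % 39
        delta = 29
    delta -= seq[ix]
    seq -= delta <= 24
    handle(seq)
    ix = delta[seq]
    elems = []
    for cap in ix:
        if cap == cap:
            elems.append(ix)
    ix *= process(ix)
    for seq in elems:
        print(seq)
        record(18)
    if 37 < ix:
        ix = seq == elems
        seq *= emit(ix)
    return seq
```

Transformed code:
def compute(delta, ix, cap):
    for ix in seq:
        ix = 6 % 39
        delta = 29
    delta = delta - seq[ix]
    seq = seq - (delta <= 24)
    handle(seq)
    ix = delta[seq]
    elems = [ix for cap in ix if cap == cap]
    ix = ix * process(ix)
    for seq in elems:
        print(seq)
        record(18)
    if 37 < ix:
        ix = seq == elems
        seq = seq * emit(ix)
    return seq

seq = seq * emit(ix)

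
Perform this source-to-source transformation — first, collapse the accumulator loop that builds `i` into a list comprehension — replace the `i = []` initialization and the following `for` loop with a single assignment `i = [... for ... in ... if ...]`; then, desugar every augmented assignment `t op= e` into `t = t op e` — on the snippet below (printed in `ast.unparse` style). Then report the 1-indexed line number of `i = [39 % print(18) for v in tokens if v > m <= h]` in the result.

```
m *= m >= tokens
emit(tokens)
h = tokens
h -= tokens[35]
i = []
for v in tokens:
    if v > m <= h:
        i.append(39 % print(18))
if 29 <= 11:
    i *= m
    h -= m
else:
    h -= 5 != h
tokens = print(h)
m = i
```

5

Transformed code:
m = m * (m >= tokens)
emit(tokens)
h = tokens
h = h - tokens[35]
i = [39 % print(18) for v in tokens if v > m <= h]
if 29 <= 11:
    i = i * m
    h = h - m
else:
    h = h - (5 != h)
tokens = print(h)
m = i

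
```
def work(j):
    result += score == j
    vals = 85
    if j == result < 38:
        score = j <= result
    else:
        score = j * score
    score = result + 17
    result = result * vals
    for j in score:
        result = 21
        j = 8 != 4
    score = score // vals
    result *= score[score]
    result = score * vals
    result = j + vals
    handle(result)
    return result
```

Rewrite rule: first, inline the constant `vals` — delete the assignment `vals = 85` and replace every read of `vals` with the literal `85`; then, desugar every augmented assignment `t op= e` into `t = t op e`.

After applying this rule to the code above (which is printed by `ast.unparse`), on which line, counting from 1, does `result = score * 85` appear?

Transformed code:
def work(j):
    result = result + (score == j)
    if j == result < 38:
        score = j <= result
    else:
        score = j * score
    score = result + 17
    result = result * 85
    for j in score:
        result = 21
        j = 8 != 4
    score = score // 85
    result = result * score[score]
    result = score * 85
    result = j + 85
    handle(result)
    return result

14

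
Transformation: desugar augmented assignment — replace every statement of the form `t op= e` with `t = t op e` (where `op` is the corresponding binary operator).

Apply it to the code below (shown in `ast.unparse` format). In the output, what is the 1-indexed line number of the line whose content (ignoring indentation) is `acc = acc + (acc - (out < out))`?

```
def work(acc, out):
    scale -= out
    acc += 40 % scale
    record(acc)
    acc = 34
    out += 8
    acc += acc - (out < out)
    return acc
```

7

Transformed code:
def work(acc, out):
    scale = scale - out
    acc = acc + 40 % scale
    record(acc)
    acc = 34
    out = out + 8
    acc = acc + (acc - (out < out))
    return acc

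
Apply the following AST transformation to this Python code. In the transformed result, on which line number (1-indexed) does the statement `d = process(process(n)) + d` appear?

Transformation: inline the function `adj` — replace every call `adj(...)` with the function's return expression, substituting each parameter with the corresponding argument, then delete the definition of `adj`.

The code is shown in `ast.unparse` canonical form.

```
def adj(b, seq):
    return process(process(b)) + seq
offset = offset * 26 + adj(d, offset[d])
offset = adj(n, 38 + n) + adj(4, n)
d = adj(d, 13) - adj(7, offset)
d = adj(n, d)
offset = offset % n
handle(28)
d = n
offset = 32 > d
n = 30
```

4

Transformed code:
offset = offset * 26 + (process(process(d)) + offset[d])
offset = process(process(n)) + (38 + n) + (process(process(4)) + n)
d = process(process(d)) + 13 - (process(process(7)) + offset)
d = process(process(n)) + d
offset = offset % n
handle(28)
d = n
offset = 32 > d
n = 30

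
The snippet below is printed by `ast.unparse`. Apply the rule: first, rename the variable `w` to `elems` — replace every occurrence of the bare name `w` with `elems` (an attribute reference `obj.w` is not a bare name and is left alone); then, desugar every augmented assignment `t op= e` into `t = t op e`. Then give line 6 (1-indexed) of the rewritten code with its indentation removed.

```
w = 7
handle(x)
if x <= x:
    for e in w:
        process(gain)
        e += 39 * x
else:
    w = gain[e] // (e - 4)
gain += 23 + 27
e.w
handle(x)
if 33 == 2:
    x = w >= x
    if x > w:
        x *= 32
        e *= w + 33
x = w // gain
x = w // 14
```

Transformed code:
elems = 7
handle(x)
if x <= x:
    for e in elems:
        process(gain)
        e = e + 39 * x
else:
    elems = gain[e] // (e - 4)
gain = gain + (23 + 27)
e.w
handle(x)
if 33 == 2:
    x = elems >= x
    if x > elems:
        x = x * 32
        e = e * (elems + 33)
x = elems // gain
x = elems // 14

e = e + 39 * x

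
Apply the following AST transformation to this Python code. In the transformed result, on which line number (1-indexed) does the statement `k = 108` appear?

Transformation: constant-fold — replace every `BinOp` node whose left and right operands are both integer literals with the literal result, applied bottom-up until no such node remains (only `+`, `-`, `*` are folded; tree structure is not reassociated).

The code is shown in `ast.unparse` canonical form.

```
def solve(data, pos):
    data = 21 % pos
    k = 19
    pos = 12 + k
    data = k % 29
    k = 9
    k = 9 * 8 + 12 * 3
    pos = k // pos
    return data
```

7

Transformed code:
def solve(data, pos):
    data = 21 % pos
    k = 19
    pos = 12 + k
    data = k % 29
    k = 9
    k = 108
    pos = k // pos
    return data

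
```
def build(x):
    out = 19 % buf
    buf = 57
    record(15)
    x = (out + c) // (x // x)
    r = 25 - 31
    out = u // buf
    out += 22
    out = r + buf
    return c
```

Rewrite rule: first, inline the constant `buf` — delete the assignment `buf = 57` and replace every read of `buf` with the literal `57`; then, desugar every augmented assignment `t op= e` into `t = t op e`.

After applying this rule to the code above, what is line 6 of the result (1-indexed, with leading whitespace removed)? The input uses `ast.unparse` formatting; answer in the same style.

Transformed code:
def build(x):
    out = 19 % 57
    record(15)
    x = (out + c) // (x // x)
    r = 25 - 31
    out = u // 57
    out = out + 22
    out = r + 57
    return c

out = u // 57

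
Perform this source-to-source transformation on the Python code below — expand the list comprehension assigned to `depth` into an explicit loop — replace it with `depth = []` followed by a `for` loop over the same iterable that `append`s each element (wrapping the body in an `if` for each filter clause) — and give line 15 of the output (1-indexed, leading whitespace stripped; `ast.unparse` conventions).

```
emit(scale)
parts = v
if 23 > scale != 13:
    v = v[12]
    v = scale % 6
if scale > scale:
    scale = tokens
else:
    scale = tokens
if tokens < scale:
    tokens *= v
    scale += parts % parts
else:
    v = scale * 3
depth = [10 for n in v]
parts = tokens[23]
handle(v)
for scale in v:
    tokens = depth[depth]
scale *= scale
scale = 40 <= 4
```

depth = []

Transformed code:
emit(scale)
parts = v
if 23 > scale != 13:
    v = v[12]
    v = scale % 6
if scale > scale:
    scale = tokens
else:
    scale = tokens
if tokens < scale:
    tokens *= v
    scale += parts % parts
else:
    v = scale * 3
depth = []
for n in v:
    depth.append(10)
parts = tokens[23]
handle(v)
for scale in v:
    tokens = depth[depth]
scale *= scale
scale = 40 <= 4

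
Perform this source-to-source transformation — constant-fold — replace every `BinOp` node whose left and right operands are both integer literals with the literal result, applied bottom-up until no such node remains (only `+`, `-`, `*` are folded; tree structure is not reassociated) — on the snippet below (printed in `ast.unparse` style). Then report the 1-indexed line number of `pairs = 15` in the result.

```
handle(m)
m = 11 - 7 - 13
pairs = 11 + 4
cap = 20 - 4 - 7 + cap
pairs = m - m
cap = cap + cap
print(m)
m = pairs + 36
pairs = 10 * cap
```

3

Transformed code:
handle(m)
m = -9
pairs = 15
cap = 9 + cap
pairs = m - m
cap = cap + cap
print(m)
m = pairs + 36
pairs = 10 * cap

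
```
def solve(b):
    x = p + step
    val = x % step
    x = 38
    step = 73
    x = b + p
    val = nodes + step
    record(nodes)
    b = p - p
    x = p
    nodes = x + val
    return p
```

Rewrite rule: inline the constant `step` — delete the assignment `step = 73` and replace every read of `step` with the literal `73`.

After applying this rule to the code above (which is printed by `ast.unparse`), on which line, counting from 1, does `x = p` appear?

Transformed code:
def solve(b):
    x = p + 73
    val = x % 73
    x = 38
    x = b + p
    val = nodes + 73
    record(nodes)
    b = p - p
    x = p
    nodes = x + val
    return p

9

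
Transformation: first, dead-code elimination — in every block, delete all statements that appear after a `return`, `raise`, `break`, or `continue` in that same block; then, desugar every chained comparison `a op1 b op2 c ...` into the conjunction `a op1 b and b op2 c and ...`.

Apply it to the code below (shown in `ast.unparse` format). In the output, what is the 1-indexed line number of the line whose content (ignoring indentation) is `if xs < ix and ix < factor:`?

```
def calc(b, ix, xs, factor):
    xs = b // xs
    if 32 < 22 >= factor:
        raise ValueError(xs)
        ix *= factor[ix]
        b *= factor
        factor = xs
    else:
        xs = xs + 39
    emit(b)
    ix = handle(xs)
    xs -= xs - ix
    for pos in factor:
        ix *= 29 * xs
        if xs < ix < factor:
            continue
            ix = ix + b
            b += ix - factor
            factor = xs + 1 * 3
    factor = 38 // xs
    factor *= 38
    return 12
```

12

Transformed code:
def calc(b, ix, xs, factor):
    xs = b // xs
    if 32 < 22 and 22 >= factor:
        raise ValueError(xs)
    else:
        xs = xs + 39
    emit(b)
    ix = handle(xs)
    xs -= xs - ix
    for pos in factor:
        ix *= 29 * xs
        if xs < ix and ix < factor:
            continue
    factor = 38 // xs
    factor *= 38
    return 12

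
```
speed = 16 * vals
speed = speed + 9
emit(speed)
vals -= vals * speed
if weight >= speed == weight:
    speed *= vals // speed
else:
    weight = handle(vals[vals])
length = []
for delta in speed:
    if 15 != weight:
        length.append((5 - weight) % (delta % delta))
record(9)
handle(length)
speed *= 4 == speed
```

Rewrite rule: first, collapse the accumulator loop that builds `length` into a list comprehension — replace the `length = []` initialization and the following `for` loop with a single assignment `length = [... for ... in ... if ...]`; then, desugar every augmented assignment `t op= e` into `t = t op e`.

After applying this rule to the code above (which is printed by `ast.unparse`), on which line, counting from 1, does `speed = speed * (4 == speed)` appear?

Transformed code:
speed = 16 * vals
speed = speed + 9
emit(speed)
vals = vals - vals * speed
if weight >= speed == weight:
    speed = speed * (vals // speed)
else:
    weight = handle(vals[vals])
length = [(5 - weight) % (delta % delta) for delta in speed if 15 != weight]
record(9)
handle(length)
speed = speed * (4 == speed)

12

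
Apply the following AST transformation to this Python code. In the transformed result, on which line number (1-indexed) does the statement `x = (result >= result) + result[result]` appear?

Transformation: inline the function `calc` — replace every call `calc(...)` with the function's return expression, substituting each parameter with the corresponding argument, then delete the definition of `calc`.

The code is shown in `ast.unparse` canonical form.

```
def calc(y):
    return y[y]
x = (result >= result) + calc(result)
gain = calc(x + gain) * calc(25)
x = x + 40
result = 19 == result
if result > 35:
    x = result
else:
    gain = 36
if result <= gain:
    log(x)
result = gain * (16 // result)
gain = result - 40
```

Transformed code:
x = (result >= result) + result[result]
gain = (x + gain)[x + gain] * 25[25]
x = x + 40
result = 19 == result
if result > 35:
    x = result
else:
    gain = 36
if result <= gain:
    log(x)
result = gain * (16 // result)
gain = result - 40

1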